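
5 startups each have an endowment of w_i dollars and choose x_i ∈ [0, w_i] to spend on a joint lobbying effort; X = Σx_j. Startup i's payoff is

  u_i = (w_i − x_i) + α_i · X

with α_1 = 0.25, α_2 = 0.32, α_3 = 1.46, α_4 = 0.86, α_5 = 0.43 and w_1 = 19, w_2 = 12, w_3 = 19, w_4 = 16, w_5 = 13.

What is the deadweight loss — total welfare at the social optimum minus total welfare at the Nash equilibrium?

139.2

∂u_i/∂x_i = α_i − 1, so startup i contributes w_i if α_i > 1, else 0.
α_i > 1 for i ∈ {3}; NE contributions (0, 0, 19, 0, 0), X = 19.
W^NE = Σw_i − X^NE + (Σα_i)·X^NE = 79 + 2.32·19 = 123.08.
Planner: ∂(Σu_j)/∂x_i = Σα_j − 1 = 2.32 > 0, so everyone contributes w_i; X^SO = 79, W^SO = 79 + 2.32·79 = 262.28.
Deadweight loss = 139.2.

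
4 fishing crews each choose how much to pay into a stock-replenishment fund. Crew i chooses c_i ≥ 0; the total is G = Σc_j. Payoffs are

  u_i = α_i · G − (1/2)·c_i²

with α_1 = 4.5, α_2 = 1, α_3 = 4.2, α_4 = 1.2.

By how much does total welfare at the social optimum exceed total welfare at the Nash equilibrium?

138.975

Crew i's FOC: ∂u_i/∂c_i = α_i − c_i = 0, so c_i* = α_i.
NE contributions = (4.5, 1, 4.2, 1.2); G = 10.9.
W^NE = (Σα)·G − ½Σα_i² = 10.9² − ½·40.33 = 98.645.
Planner sets c_i = Σα_j = 10.9 for every i, so G^SO = 4·10.9 = 43.6.
W^SO = (Σα)·G^SO − ½·4·(Σα)² = (4/2)·10.9² = 237.62.
Deadweight loss = W^SO − W^NE = 138.975.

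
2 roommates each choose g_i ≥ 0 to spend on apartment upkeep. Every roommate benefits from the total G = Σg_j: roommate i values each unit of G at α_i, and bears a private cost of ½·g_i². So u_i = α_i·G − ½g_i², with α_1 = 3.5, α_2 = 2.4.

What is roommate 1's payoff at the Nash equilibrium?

Roommate i's FOC: ∂u_i/∂g_i = α_i − g_i = 0, so g_i* = α_i.
NE contributions = (3.5, 2.4); G = 5.9.
u_1 = α_1·G − ½·(g_1)² = 3.5·5.9 − ½·3.5² = 14.525.

14.525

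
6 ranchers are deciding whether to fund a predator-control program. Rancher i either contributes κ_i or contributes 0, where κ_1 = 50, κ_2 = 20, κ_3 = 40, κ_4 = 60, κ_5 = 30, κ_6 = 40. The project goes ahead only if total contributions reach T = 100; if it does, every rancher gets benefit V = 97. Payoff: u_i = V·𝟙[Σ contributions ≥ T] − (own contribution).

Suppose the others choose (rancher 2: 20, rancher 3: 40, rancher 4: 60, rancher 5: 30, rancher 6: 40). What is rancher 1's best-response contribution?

0

Others' total = 190 ≥ 100; contributing adds cost 50 for no extra benefit.
Best response: 0.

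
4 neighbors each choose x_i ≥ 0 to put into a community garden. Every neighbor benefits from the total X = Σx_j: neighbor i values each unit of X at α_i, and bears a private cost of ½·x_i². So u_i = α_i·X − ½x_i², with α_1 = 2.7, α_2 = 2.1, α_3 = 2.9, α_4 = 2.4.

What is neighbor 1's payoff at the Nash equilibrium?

Neighbor i's FOC: ∂u_i/∂x_i = α_i − x_i = 0, so x_i* = α_i.
NE contributions = (2.7, 2.1, 2.9, 2.4); X = 10.1.
u_1 = α_1·X − ½·(x_1)² = 2.7·10.1 − ½·2.7² = 23.625.

23.625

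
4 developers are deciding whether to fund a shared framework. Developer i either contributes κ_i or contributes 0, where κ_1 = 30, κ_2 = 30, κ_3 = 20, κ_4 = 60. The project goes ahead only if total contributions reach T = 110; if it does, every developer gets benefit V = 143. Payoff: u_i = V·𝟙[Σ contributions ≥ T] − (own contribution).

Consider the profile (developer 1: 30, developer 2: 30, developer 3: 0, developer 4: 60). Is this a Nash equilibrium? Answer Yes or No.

Total = 120 ≥ 110: provided.
Developer 1 (pledges 30, payoff 113): dropping to 0 → total 90, payoff 0. No gain.
Developer 2 (pledges 30, payoff 113): dropping to 0 → total 90, payoff 0. No gain.
Developer 3 (pledges 0, payoff 143): pledging 20 → total 140, payoff 123. No gain.
Developer 4 (pledges 60, payoff 83): dropping to 0 → total 60, payoff 0. No gain.

Yes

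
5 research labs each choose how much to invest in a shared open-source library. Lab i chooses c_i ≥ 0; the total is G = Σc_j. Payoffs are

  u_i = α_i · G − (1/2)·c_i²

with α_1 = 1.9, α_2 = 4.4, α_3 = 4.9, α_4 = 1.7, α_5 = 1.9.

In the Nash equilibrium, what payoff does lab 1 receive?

26.315

Lab i's FOC: ∂u_i/∂c_i = α_i − c_i = 0, so c_i* = α_i.
NE contributions = (1.9, 4.4, 4.9, 1.7, 1.9); G = 14.8.
u_1 = α_1·G − ½·(c_1)² = 1.9·14.8 − ½·1.9² = 26.315.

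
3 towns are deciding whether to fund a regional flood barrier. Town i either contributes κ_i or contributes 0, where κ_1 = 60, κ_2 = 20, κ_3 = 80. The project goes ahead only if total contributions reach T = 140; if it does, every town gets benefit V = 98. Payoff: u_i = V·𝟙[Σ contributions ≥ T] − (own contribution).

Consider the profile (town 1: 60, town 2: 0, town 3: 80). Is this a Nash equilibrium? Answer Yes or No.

Total = 140 ≥ 140: provided.
Town 1 (pledges 60, payoff 38): dropping to 0 → total 80, payoff 0. No gain.
Town 2 (pledges 0, payoff 98): pledging 20 → total 160, payoff 78. No gain.
Town 3 (pledges 80, payoff 18): dropping to 0 → total 60, payoff 0. No gain.

Yes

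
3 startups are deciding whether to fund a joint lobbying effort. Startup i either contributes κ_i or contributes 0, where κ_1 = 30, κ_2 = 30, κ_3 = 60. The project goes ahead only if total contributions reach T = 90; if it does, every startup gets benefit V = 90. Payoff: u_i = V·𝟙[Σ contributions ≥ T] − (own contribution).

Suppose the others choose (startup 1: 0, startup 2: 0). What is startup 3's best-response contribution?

Others' total = 0. Even contributing 60 gives 60 < 90: no benefit either way.
Best response: 0.

0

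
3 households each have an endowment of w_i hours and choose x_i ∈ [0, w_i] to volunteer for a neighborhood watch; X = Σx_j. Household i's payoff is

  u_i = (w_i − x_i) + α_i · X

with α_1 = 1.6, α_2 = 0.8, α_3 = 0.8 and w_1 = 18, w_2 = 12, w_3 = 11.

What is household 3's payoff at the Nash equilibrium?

∂u_i/∂x_i = α_i − 1, so household i contributes w_i if α_i > 1, else 0.
α_i > 1 for i ∈ {1}; NE contributions (18, 0, 0), X = 18.
u_3 = (11 − 0) + 0.8·18 = 25.4.

25.4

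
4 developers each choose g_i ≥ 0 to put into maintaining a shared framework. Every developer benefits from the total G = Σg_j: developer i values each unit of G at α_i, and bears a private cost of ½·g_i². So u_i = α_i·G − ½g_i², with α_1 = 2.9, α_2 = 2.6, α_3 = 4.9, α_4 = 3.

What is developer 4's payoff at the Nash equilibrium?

35.7

Developer i's FOC: ∂u_i/∂g_i = α_i − g_i = 0, so g_i* = α_i.
NE contributions = (2.9, 2.6, 4.9, 3); G = 13.4.
u_4 = α_4·G − ½·(g_4)² = 3·13.4 − ½·3² = 35.7.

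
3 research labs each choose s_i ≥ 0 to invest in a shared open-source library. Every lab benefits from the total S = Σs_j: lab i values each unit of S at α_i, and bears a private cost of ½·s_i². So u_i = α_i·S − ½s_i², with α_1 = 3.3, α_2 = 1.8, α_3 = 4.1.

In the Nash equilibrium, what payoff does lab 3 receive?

Lab i's FOC: ∂u_i/∂s_i = α_i − s_i = 0, so s_i* = α_i.
NE contributions = (3.3, 1.8, 4.1); S = 9.2.
u_3 = α_3·S − ½·(s_3)² = 4.1·9.2 − ½·4.1² = 29.315.

29.315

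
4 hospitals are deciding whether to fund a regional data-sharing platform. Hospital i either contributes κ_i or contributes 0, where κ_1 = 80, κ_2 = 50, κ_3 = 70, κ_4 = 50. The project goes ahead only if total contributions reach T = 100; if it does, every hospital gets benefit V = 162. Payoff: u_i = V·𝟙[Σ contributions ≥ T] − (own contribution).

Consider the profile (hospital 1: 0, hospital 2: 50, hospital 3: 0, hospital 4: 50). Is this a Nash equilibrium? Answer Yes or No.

Total = 100 ≥ 100: provided.
Hospital 1 (pledges 0, payoff 162): pledging 80 → total 180, payoff 82. No gain.
Hospital 2 (pledges 50, payoff 112): dropping to 0 → total 50, payoff 0. No gain.
Hospital 3 (pledges 0, payoff 162): pledging 70 → total 170, payoff 92. No gain.
Hospital 4 (pledges 50, payoff 112): dropping to 0 → total 50, payoff 0. No gain.

Yes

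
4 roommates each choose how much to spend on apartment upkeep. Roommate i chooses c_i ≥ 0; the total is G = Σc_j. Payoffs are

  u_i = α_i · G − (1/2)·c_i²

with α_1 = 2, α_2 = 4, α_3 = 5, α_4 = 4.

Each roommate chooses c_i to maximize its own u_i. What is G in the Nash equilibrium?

15

Roommate i's FOC: ∂u_i/∂c_i = α_i − c_i = 0, so c_i* = α_i.
NE contributions = (2, 4, 5, 4); G = 15.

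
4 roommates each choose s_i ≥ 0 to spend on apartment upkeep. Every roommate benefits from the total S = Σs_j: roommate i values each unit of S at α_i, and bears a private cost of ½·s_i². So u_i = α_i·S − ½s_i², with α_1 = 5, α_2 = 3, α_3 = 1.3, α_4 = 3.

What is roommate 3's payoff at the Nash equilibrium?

15.145

Roommate i's FOC: ∂u_i/∂s_i = α_i − s_i = 0, so s_i* = α_i.
NE contributions = (5, 3, 1.3, 3); S = 12.3.
u_3 = α_3·S − ½·(s_3)² = 1.3·12.3 − ½·1.3² = 15.145.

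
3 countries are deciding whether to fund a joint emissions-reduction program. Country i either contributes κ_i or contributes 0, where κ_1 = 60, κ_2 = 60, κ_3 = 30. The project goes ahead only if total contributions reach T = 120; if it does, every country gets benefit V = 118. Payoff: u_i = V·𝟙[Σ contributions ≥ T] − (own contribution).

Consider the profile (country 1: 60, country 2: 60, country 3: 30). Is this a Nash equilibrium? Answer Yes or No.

No

Total = 150 ≥ 120: provided.
Country 1 (pledges 60, payoff 58): dropping to 0 → total 90, payoff 0. No gain.
Country 2 (pledges 60, payoff 58): dropping to 0 → total 90, payoff 0. No gain.
Country 3 (pledges 30, payoff 88): dropping to 0 → total 120, payoff 118. Profitable deviation.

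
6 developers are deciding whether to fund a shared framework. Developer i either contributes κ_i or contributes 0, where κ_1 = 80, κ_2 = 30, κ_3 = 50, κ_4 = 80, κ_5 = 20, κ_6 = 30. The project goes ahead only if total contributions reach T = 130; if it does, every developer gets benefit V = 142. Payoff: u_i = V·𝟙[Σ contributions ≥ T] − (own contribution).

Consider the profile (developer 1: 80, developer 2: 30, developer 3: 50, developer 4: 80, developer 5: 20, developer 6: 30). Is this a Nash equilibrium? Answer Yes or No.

No

Total = 290 ≥ 130: provided.
Developer 1 (pledges 80, payoff 62): dropping to 0 → total 210, payoff 142. Profitable deviation.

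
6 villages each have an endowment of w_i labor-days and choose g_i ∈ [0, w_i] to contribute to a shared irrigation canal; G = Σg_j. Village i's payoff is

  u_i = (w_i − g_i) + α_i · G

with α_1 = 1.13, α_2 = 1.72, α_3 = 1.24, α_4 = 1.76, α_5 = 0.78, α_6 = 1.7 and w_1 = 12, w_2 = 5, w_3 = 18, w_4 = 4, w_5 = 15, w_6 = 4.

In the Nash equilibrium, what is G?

∂u_i/∂g_i = α_i − 1, so village i contributes w_i if α_i > 1, else 0.
α_i > 1 for i ∈ {1, 2, 3, 4, 6}; NE contributions (12, 5, 18, 4, 0, 4), G = 43.

43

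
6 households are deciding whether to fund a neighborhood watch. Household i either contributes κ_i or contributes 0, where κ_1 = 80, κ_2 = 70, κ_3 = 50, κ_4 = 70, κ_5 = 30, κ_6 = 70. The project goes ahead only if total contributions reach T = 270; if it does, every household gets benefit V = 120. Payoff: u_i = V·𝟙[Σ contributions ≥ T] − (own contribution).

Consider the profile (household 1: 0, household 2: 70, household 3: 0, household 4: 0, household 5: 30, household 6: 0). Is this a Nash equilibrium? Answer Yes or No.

No

Total = 100 < 270: not provided.
Household 1 (pledges 0, payoff 0): pledging 80 → total 180, payoff -80. No gain.
Household 2 (pledges 70, payoff -70): dropping to 0 → total 30, payoff 0. Profitable deviation.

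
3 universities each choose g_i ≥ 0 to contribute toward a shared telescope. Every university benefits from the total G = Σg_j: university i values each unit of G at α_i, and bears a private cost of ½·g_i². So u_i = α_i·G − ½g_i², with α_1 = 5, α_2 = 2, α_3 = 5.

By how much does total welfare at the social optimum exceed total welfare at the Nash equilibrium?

University i's FOC: ∂u_i/∂g_i = α_i − g_i = 0, so g_i* = α_i.
NE contributions = (5, 2, 5); G = 12.
W^NE = (Σα)·G − ½Σα_i² = 12² − ½·54 = 117.
Planner sets g_i = Σα_j = 12 for every i, so G^SO = 3·12 = 36.
W^SO = (Σα)·G^SO − ½·3·(Σα)² = (3/2)·12² = 216.
Deadweight loss = W^SO − W^NE = 99.

99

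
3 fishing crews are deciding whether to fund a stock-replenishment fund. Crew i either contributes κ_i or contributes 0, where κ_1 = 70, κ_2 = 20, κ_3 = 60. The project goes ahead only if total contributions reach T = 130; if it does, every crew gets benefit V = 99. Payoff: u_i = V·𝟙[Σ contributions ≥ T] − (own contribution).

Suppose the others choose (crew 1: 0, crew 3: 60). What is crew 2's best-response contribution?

0

Others' total = 60. Even contributing 20 gives 80 < 130: no benefit either way.
Best response: 0.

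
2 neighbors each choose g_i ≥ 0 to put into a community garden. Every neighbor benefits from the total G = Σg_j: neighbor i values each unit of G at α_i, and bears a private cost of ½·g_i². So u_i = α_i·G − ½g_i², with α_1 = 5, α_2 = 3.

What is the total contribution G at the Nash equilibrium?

Neighbor i's FOC: ∂u_i/∂g_i = α_i − g_i = 0, so g_i* = α_i.
NE contributions = (5, 3); G = 8.

8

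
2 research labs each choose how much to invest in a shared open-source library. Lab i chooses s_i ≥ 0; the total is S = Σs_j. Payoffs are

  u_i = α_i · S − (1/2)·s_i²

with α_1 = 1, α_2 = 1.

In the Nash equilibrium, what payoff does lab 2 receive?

1.5

Lab i's FOC: ∂u_i/∂s_i = α_i − s_i = 0, so s_i* = α_i.
NE contributions = (1, 1); S = 2.
u_2 = α_2·S − ½·(s_2)² = 1·2 − ½·1² = 1.5.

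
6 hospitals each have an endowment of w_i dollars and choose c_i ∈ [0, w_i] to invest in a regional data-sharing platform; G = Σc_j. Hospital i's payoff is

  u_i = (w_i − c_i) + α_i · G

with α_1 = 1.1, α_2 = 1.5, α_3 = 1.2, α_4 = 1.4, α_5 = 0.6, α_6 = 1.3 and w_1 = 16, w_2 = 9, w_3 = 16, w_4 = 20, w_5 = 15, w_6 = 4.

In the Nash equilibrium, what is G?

65

∂u_i/∂c_i = α_i − 1, so hospital i contributes w_i if α_i > 1, else 0.
α_i > 1 for i ∈ {1, 2, 3, 4, 6}; NE contributions (16, 9, 16, 20, 0, 4), G = 65.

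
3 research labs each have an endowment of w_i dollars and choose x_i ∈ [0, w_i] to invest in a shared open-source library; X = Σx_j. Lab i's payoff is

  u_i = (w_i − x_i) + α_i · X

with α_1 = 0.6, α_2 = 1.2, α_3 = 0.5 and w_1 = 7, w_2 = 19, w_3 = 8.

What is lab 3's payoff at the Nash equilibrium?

∂u_i/∂x_i = α_i − 1, so lab i contributes w_i if α_i > 1, else 0.
α_i > 1 for i ∈ {2}; NE contributions (0, 19, 0), X = 19.
u_3 = (8 − 0) + 0.5·19 = 17.5.

17.5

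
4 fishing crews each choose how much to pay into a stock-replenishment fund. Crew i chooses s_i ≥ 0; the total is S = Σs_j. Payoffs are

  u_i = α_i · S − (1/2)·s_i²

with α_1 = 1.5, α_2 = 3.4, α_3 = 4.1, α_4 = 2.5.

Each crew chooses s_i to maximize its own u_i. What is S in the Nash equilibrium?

11.5

Crew i's FOC: ∂u_i/∂s_i = α_i − s_i = 0, so s_i* = α_i.
NE contributions = (1.5, 3.4, 4.1, 2.5); S = 11.5.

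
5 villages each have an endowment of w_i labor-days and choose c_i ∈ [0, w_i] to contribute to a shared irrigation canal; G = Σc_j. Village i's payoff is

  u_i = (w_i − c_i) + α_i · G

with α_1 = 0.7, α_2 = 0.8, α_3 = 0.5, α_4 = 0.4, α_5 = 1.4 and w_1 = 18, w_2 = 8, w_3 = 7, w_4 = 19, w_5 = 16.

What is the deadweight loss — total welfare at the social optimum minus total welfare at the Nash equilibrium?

∂u_i/∂c_i = α_i − 1, so village i contributes w_i if α_i > 1, else 0.
α_i > 1 for i ∈ {5}; NE contributions (0, 0, 0, 0, 16), G = 16.
W^NE = Σw_i − G^NE + (Σα_i)·G^NE = 68 + 2.8·16 = 112.8.
Planner: ∂(Σu_j)/∂c_i = Σα_j − 1 = 2.8 > 0, so everyone contributes w_i; G^SO = 68, W^SO = 68 + 2.8·68 = 258.4.
Deadweight loss = 145.6.

145.6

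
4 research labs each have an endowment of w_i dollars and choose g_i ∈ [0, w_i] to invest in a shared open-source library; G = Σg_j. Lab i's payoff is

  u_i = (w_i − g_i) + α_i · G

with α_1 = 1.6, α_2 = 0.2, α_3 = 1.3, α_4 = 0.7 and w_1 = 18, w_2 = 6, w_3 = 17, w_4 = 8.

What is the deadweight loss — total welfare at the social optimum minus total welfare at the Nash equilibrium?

∂u_i/∂g_i = α_i − 1, so lab i contributes w_i if α_i > 1, else 0.
α_i > 1 for i ∈ {1, 3}; NE contributions (18, 0, 17, 0), G = 35.
W^NE = Σw_i − G^NE + (Σα_i)·G^NE = 49 + 2.8·35 = 147.
Planner: ∂(Σu_j)/∂g_i = Σα_j − 1 = 2.8 > 0, so everyone contributes w_i; G^SO = 49, W^SO = 49 + 2.8·49 = 186.2.
Deadweight loss = 39.2.

39.2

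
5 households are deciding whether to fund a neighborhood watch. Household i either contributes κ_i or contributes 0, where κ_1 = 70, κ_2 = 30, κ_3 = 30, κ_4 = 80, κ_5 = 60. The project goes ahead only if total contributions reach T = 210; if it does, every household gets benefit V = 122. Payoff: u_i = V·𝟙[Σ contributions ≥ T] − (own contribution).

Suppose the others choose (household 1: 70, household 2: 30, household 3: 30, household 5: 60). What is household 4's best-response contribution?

80

Others' total = 190. Contributing 80 brings total to 270 ≥ 210: gain V − κ_4 = 42.
Best response: 80.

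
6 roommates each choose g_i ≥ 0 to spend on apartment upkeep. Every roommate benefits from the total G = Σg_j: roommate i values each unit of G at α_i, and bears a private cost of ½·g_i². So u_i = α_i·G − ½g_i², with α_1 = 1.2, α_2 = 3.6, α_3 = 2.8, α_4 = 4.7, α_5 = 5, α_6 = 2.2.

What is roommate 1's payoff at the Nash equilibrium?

Roommate i's FOC: ∂u_i/∂g_i = α_i − g_i = 0, so g_i* = α_i.
NE contributions = (1.2, 3.6, 2.8, 4.7, 5, 2.2); G = 19.5.
u_1 = α_1·G − ½·(g_1)² = 1.2·19.5 − ½·1.2² = 22.68.

22.68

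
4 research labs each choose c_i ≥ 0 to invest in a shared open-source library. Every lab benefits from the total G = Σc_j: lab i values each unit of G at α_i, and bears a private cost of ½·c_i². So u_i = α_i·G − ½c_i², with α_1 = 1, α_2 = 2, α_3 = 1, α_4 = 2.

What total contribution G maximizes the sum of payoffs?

24

Planner FOC: ∂(Σu_j)/∂c_i = (Σα_j) − c_i = 0, so c_i^SO = Σα_j = 6 for every i; G^SO = 24.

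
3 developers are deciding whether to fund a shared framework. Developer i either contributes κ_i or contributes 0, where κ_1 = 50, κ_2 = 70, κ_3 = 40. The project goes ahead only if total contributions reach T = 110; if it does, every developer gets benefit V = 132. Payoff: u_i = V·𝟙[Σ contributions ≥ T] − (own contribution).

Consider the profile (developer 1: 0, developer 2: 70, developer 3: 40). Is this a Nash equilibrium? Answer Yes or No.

Yes

Total = 110 ≥ 110: provided.
Developer 1 (pledges 0, payoff 132): pledging 50 → total 160, payoff 82. No gain.
Developer 2 (pledges 70, payoff 62): dropping to 0 → total 40, payoff 0. No gain.
Developer 3 (pledges 40, payoff 92): dropping to 0 → total 70, payoff 0. No gain.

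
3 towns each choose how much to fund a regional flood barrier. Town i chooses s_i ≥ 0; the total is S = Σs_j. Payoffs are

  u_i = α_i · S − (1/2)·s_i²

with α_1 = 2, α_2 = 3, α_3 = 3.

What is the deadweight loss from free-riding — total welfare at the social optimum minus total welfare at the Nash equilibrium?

43

Town i's FOC: ∂u_i/∂s_i = α_i − s_i = 0, so s_i* = α_i.
NE contributions = (2, 3, 3); S = 8.
W^NE = (Σα)·S − ½Σα_i² = 8² − ½·22 = 53.
Planner sets s_i = Σα_j = 8 for every i, so S^SO = 3·8 = 24.
W^SO = (Σα)·S^SO − ½·3·(Σα)² = (3/2)·8² = 96.
Deadweight loss = W^SO − W^NE = 43.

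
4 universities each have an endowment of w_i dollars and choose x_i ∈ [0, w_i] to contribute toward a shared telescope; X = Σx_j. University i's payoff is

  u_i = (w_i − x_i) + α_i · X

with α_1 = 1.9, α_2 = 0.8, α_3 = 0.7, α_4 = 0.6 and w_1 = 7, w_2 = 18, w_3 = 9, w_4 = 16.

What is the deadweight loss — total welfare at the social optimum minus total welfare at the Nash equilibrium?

∂u_i/∂x_i = α_i − 1, so university i contributes w_i if α_i > 1, else 0.
α_i > 1 for i ∈ {1}; NE contributions (7, 0, 0, 0), X = 7.
W^NE = Σw_i − X^NE + (Σα_i)·X^NE = 50 + 3·7 = 71.
Planner: ∂(Σu_j)/∂x_i = Σα_j − 1 = 3 > 0, so everyone contributes w_i; X^SO = 50, W^SO = 50 + 3·50 = 200.
Deadweight loss = 129.

129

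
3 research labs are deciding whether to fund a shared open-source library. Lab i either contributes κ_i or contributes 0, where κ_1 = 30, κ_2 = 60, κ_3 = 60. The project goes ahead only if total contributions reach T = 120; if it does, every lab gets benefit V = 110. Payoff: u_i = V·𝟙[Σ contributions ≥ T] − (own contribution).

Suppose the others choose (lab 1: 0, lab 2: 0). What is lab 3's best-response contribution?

0

Others' total = 0. Even contributing 60 gives 60 < 120: no benefit either way.
Best response: 0.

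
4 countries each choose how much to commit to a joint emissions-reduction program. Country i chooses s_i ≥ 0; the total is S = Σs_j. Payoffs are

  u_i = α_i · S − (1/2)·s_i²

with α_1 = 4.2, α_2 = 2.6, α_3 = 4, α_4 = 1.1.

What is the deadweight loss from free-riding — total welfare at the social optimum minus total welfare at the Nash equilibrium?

Country i's FOC: ∂u_i/∂s_i = α_i − s_i = 0, so s_i* = α_i.
NE contributions = (4.2, 2.6, 4, 1.1); S = 11.9.
W^NE = (Σα)·S − ½Σα_i² = 11.9² − ½·41.61 = 120.805.
Planner sets s_i = Σα_j = 11.9 for every i, so S^SO = 4·11.9 = 47.6.
W^SO = (Σα)·S^SO − ½·4·(Σα)² = (4/2)·11.9² = 283.22.
Deadweight loss = W^SO − W^NE = 162.415.

162.415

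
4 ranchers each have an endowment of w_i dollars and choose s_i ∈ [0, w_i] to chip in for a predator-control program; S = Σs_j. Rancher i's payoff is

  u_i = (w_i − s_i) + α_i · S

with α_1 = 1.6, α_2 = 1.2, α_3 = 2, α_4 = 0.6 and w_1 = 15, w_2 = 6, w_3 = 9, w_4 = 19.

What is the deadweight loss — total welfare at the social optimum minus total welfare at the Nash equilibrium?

∂u_i/∂s_i = α_i − 1, so rancher i contributes w_i if α_i > 1, else 0.
α_i > 1 for i ∈ {1, 2, 3}; NE contributions (15, 6, 9, 0), S = 30.
W^NE = Σw_i − S^NE + (Σα_i)·S^NE = 49 + 4.4·30 = 181.
Planner: ∂(Σu_j)/∂s_i = Σα_j − 1 = 4.4 > 0, so everyone contributes w_i; S^SO = 49, W^SO = 49 + 4.4·49 = 264.6.
Deadweight loss = 83.6.

83.6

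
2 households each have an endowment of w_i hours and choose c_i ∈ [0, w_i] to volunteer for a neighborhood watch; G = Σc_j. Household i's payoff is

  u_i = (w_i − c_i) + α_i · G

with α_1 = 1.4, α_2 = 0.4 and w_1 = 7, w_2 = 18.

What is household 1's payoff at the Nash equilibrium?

∂u_i/∂c_i = α_i − 1, so household i contributes w_i if α_i > 1, else 0.
α_i > 1 for i ∈ {1}; NE contributions (7, 0), G = 7.
u_1 = (7 − 7) + 1.4·7 = 9.8.

9.8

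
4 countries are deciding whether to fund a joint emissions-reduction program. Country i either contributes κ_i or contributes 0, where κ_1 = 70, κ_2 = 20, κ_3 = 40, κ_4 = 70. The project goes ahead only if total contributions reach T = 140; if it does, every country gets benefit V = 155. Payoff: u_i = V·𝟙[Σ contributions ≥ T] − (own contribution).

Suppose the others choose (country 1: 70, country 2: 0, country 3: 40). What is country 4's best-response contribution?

70

Others' total = 110. Contributing 70 brings total to 180 ≥ 140: gain V − κ_4 = 85.
Best response: 70.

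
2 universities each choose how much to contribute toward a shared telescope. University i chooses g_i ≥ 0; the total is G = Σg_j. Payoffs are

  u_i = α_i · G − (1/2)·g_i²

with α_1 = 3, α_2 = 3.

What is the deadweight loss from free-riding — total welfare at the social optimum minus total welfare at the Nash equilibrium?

9

University i's FOC: ∂u_i/∂g_i = α_i − g_i = 0, so g_i* = α_i.
NE contributions = (3, 3); G = 6.
W^NE = (Σα)·G − ½Σα_i² = 6² − ½·18 = 27.
Planner sets g_i = Σα_j = 6 for every i, so G^SO = 2·6 = 12.
W^SO = (Σα)·G^SO − ½·2·(Σα)² = (2/2)·6² = 36.
Deadweight loss = W^SO − W^NE = 9.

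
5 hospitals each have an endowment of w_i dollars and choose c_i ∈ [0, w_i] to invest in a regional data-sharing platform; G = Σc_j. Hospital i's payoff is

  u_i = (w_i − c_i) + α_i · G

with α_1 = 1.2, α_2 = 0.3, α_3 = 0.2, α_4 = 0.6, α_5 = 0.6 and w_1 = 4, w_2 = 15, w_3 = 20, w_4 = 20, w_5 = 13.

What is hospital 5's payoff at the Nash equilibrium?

∂u_i/∂c_i = α_i − 1, so hospital i contributes w_i if α_i > 1, else 0.
α_i > 1 for i ∈ {1}; NE contributions (4, 0, 0, 0, 0), G = 4.
u_5 = (13 − 0) + 0.6·4 = 15.4.

15.4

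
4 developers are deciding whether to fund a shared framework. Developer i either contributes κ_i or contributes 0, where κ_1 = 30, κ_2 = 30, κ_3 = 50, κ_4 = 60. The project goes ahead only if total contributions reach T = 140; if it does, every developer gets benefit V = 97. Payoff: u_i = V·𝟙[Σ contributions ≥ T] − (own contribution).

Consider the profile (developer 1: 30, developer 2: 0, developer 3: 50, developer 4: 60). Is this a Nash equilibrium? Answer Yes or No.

Yes

Total = 140 ≥ 140: provided.
Developer 1 (pledges 30, payoff 67): dropping to 0 → total 110, payoff 0. No gain.
Developer 2 (pledges 0, payoff 97): pledging 30 → total 170, payoff 67. No gain.
Developer 3 (pledges 50, payoff 47): dropping to 0 → total 90, payoff 0. No gain.
Developer 4 (pledges 60, payoff 37): dropping to 0 → total 80, payoff 0. No gain.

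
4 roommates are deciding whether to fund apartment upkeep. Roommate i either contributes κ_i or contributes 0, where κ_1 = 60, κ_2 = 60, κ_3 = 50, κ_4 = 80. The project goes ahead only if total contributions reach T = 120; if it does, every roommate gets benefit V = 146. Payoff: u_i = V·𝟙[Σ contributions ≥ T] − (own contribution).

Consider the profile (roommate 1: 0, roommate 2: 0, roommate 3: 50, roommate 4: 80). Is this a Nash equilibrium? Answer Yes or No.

Yes

Total = 130 ≥ 120: provided.
Roommate 1 (pledges 0, payoff 146): pledging 60 → total 190, payoff 86. No gain.
Roommate 2 (pledges 0, payoff 146): pledging 60 → total 190, payoff 86. No gain.
Roommate 3 (pledges 50, payoff 96): dropping to 0 → total 80, payoff 0. No gain.
Roommate 4 (pledges 80, payoff 66): dropping to 0 → total 50, payoff 0. No gain.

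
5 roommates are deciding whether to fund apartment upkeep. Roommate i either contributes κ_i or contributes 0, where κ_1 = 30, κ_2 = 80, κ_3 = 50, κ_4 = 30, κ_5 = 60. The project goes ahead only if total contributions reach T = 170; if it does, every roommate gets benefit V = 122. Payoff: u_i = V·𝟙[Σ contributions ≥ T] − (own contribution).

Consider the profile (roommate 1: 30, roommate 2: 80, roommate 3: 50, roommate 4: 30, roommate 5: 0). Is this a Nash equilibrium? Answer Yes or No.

Total = 190 ≥ 170: provided.
Roommate 1 (pledges 30, payoff 92): dropping to 0 → total 160, payoff 0. No gain.
Roommate 2 (pledges 80, payoff 42): dropping to 0 → total 110, payoff 0. No gain.
Roommate 3 (pledges 50, payoff 72): dropping to 0 → total 140, payoff 0. No gain.
Roommate 4 (pledges 30, payoff 92): dropping to 0 → total 160, payoff 0. No gain.
Roommate 5 (pledges 0, payoff 122): pledging 60 → total 250, payoff 62. No gain.

Yes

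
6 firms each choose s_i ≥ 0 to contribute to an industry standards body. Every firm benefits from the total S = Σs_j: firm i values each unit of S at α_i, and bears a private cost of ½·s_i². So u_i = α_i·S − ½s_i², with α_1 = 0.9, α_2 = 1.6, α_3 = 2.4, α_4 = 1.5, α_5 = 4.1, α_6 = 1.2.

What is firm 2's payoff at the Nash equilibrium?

17.44

Firm i's FOC: ∂u_i/∂s_i = α_i − s_i = 0, so s_i* = α_i.
NE contributions = (0.9, 1.6, 2.4, 1.5, 4.1, 1.2); S = 11.7.
u_2 = α_2·S − ½·(s_2)² = 1.6·11.7 − ½·1.6² = 17.44.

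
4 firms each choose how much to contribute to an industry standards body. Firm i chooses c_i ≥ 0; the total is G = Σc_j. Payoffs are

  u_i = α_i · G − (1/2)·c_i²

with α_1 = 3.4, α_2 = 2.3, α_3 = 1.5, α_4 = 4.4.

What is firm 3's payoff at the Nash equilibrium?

16.275

Firm i's FOC: ∂u_i/∂c_i = α_i − c_i = 0, so c_i* = α_i.
NE contributions = (3.4, 2.3, 1.5, 4.4); G = 11.6.
u_3 = α_3·G − ½·(c_3)² = 1.5·11.6 − ½·1.5² = 16.275.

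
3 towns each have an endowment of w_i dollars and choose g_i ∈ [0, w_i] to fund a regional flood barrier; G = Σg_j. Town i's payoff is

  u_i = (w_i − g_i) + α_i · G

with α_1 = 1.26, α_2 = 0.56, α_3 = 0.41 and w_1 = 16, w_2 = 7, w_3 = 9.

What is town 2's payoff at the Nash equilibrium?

∂u_i/∂g_i = α_i − 1, so town i contributes w_i if α_i > 1, else 0.
α_i > 1 for i ∈ {1}; NE contributions (16, 0, 0), G = 16.
u_2 = (7 − 0) + 0.56·16 = 15.96.

15.96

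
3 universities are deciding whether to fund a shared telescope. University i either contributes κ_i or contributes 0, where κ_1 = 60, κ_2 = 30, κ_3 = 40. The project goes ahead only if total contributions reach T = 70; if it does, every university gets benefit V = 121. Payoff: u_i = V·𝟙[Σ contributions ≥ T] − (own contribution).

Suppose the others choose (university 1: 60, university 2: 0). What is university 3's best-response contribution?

Others' total = 60. Contributing 40 brings total to 100 ≥ 70: gain V − κ_3 = 81.
Best response: 40.

40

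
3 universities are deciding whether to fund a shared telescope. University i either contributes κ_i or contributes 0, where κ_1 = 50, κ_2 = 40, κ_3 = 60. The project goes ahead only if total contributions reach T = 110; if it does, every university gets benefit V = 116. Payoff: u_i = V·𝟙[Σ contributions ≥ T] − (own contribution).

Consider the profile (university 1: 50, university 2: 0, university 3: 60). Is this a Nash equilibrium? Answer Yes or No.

Total = 110 ≥ 110: provided.
University 1 (pledges 50, payoff 66): dropping to 0 → total 60, payoff 0. No gain.
University 2 (pledges 0, payoff 116): pledging 40 → total 150, payoff 76. No gain.
University 3 (pledges 60, payoff 56): dropping to 0 → total 50, payoff 0. No gain.

Yes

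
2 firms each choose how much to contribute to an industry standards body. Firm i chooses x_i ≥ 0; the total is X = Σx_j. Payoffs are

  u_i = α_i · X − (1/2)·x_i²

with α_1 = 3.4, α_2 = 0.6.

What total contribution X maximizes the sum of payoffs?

Planner FOC: ∂(Σu_j)/∂x_i = (Σα_j) − x_i = 0, so x_i^SO = Σα_j = 4 for every i; X^SO = 8.

8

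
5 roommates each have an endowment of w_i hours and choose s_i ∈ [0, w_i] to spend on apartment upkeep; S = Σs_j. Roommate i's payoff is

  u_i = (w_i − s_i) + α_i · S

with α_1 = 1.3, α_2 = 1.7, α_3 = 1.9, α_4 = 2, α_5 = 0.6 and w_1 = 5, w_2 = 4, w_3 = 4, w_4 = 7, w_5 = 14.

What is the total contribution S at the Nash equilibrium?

20

∂u_i/∂s_i = α_i − 1, so roommate i contributes w_i if α_i > 1, else 0.
α_i > 1 for i ∈ {1, 2, 3, 4}; NE contributions (5, 4, 4, 7, 0), S = 20.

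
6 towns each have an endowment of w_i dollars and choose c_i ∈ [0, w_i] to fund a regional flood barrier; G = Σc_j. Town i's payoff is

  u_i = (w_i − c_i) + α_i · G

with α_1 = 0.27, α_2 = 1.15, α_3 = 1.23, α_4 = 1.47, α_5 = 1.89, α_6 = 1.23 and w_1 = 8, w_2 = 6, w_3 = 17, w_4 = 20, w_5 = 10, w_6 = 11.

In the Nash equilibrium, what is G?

∂u_i/∂c_i = α_i − 1, so town i contributes w_i if α_i > 1, else 0.
α_i > 1 for i ∈ {2, 3, 4, 5, 6}; NE contributions (0, 6, 17, 20, 10, 11), G = 64.

64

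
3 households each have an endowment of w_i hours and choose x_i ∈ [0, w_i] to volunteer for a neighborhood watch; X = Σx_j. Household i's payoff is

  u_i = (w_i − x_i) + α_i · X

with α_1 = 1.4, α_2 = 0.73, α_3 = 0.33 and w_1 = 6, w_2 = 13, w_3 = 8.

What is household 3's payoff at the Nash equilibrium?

9.98

∂u_i/∂x_i = α_i − 1, so household i contributes w_i if α_i > 1, else 0.
α_i > 1 for i ∈ {1}; NE contributions (6, 0, 0), X = 6.
u_3 = (8 − 0) + 0.33·6 = 9.98.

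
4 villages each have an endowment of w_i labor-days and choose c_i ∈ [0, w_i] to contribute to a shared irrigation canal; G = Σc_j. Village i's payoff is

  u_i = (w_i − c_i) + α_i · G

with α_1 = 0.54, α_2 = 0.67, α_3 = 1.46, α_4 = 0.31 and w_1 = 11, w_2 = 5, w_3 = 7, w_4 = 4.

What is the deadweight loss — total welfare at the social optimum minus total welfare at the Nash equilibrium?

∂u_i/∂c_i = α_i − 1, so village i contributes w_i if α_i > 1, else 0.
α_i > 1 for i ∈ {3}; NE contributions (0, 0, 7, 0), G = 7.
W^NE = Σw_i − G^NE + (Σα_i)·G^NE = 27 + 1.98·7 = 40.86.
Planner: ∂(Σu_j)/∂c_i = Σα_j − 1 = 1.98 > 0, so everyone contributes w_i; G^SO = 27, W^SO = 27 + 1.98·27 = 80.46.
Deadweight loss = 39.6.

39.6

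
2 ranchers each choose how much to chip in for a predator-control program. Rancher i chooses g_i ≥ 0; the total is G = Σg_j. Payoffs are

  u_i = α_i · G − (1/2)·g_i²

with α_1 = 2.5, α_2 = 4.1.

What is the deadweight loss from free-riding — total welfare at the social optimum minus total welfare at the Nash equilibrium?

11.53

Rancher i's FOC: ∂u_i/∂g_i = α_i − g_i = 0, so g_i* = α_i.
NE contributions = (2.5, 4.1); G = 6.6.
W^NE = (Σα)·G − ½Σα_i² = 6.6² − ½·23.06 = 32.03.
Planner sets g_i = Σα_j = 6.6 for every i, so G^SO = 2·6.6 = 13.2.
W^SO = (Σα)·G^SO − ½·2·(Σα)² = (2/2)·6.6² = 43.56.
Deadweight loss = W^SO − W^NE = 11.53.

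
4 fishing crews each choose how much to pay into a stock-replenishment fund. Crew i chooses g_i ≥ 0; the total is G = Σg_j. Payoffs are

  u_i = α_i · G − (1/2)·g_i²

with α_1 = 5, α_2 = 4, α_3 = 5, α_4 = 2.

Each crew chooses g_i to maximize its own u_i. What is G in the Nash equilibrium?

16

Crew i's FOC: ∂u_i/∂g_i = α_i − g_i = 0, so g_i* = α_i.
NE contributions = (5, 4, 5, 2); G = 16.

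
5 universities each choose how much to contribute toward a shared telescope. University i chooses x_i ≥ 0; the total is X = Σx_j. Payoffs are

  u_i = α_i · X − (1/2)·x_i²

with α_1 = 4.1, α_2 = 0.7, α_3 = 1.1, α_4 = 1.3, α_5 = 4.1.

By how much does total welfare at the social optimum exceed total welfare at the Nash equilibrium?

210.04

University i's FOC: ∂u_i/∂x_i = α_i − x_i = 0, so x_i* = α_i.
NE contributions = (4.1, 0.7, 1.1, 1.3, 4.1); X = 11.3.
W^NE = (Σα)·X − ½Σα_i² = 11.3² − ½·37.01 = 109.185.
Planner sets x_i = Σα_j = 11.3 for every i, so X^SO = 5·11.3 = 56.5.
W^SO = (Σα)·X^SO − ½·5·(Σα)² = (5/2)·11.3² = 319.225.
Deadweight loss = W^SO − W^NE = 210.04.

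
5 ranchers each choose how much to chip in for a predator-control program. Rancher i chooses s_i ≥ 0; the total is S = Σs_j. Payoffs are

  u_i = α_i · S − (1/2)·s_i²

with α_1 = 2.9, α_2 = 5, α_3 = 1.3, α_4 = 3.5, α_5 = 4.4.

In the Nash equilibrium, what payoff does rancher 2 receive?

73

Rancher i's FOC: ∂u_i/∂s_i = α_i − s_i = 0, so s_i* = α_i.
NE contributions = (2.9, 5, 1.3, 3.5, 4.4); S = 17.1.
u_2 = α_2·S − ½·(s_2)² = 5·17.1 − ½·5² = 73.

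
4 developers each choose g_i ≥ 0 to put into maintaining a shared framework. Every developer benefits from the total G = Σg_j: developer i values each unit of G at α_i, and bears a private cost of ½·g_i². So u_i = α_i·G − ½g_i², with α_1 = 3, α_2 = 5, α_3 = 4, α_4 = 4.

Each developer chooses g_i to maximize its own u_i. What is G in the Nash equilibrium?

16

Developer i's FOC: ∂u_i/∂g_i = α_i − g_i = 0, so g_i* = α_i.
NE contributions = (3, 5, 4, 4); G = 16.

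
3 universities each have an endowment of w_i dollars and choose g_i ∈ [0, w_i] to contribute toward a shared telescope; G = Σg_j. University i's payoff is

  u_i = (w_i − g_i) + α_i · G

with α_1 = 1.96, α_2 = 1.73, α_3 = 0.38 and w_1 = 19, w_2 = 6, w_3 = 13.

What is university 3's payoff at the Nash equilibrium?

22.5

∂u_i/∂g_i = α_i − 1, so university i contributes w_i if α_i > 1, else 0.
α_i > 1 for i ∈ {1, 2}; NE contributions (19, 6, 0), G = 25.
u_3 = (13 − 0) + 0.38·25 = 22.5.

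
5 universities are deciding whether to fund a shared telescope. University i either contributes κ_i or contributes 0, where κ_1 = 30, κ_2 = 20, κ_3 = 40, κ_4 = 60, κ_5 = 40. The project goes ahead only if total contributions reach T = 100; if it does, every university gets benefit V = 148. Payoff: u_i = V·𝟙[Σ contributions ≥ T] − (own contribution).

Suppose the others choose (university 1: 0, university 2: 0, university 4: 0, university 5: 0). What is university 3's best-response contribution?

0

Others' total = 0. Even contributing 40 gives 40 < 100: no benefit either way.
Best response: 0.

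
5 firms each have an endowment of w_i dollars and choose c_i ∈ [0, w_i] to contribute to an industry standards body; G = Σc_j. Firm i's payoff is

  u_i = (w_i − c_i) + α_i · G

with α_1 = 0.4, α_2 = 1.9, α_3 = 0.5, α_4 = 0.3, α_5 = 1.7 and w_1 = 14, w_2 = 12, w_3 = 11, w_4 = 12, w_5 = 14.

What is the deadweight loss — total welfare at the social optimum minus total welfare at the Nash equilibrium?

∂u_i/∂c_i = α_i − 1, so firm i contributes w_i if α_i > 1, else 0.
α_i > 1 for i ∈ {2, 5}; NE contributions (0, 12, 0, 0, 14), G = 26.
W^NE = Σw_i − G^NE + (Σα_i)·G^NE = 63 + 3.8·26 = 161.8.
Planner: ∂(Σu_j)/∂c_i = Σα_j − 1 = 3.8 > 0, so everyone contributes w_i; G^SO = 63, W^SO = 63 + 3.8·63 = 302.4.
Deadweight loss = 140.6.

140.6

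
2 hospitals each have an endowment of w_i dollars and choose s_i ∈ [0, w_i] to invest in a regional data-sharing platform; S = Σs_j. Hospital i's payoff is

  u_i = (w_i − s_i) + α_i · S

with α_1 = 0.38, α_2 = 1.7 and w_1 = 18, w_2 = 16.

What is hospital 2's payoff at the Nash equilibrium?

∂u_i/∂s_i = α_i − 1, so hospital i contributes w_i if α_i > 1, else 0.
α_i > 1 for i ∈ {2}; NE contributions (0, 16), S = 16.
u_2 = (16 − 16) + 1.7·16 = 27.2.

27.2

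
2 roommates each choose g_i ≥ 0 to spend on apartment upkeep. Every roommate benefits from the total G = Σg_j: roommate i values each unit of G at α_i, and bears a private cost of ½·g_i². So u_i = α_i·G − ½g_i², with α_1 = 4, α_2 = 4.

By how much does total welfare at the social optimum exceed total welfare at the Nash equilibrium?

16

Roommate i's FOC: ∂u_i/∂g_i = α_i − g_i = 0, so g_i* = α_i.
NE contributions = (4, 4); G = 8.
W^NE = (Σα)·G − ½Σα_i² = 8² − ½·32 = 48.
Planner sets g_i = Σα_j = 8 for every i, so G^SO = 2·8 = 16.
W^SO = (Σα)·G^SO − ½·2·(Σα)² = (2/2)·8² = 64.
Deadweight loss = W^SO − W^NE = 16.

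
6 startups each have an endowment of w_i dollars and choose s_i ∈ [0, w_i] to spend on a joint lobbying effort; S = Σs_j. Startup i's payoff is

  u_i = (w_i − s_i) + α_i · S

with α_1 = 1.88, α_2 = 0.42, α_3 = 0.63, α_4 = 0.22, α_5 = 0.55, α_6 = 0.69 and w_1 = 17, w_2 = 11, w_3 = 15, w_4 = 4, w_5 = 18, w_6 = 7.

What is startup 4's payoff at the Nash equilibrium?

∂u_i/∂s_i = α_i − 1, so startup i contributes w_i if α_i > 1, else 0.
α_i > 1 for i ∈ {1}; NE contributions (17, 0, 0, 0, 0, 0), S = 17.
u_4 = (4 − 0) + 0.22·17 = 7.74.

7.74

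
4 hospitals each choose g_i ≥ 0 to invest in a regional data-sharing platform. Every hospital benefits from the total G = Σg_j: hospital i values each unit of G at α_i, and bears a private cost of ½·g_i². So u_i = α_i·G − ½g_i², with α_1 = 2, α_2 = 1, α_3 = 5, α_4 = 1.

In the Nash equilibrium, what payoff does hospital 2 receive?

8.5

Hospital i's FOC: ∂u_i/∂g_i = α_i − g_i = 0, so g_i* = α_i.
NE contributions = (2, 1, 5, 1); G = 9.
u_2 = α_2·G − ½·(g_2)² = 1·9 − ½·1² = 8.5.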